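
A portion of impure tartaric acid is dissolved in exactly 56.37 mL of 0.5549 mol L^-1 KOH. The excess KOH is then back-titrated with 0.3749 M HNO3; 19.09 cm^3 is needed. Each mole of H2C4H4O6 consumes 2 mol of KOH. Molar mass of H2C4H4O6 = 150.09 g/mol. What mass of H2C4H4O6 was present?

1.81 g

Total n(KOH) added = 0.5549 x 0.05637 = 0.03128 mol.
n(HNO3) used = 0.3749 x 0.01909 = 0.007157 mol, which equals the excess n(KOH).
So n(KOH) consumed by the sample = 0.03128 - 0.007157 = 0.02412 mol.
n(H2C4H4O6) = 0.02412 / 2 = 0.01206 mol.
mass = 0.01206 mol x 150.09 g/mol = 1.81 g.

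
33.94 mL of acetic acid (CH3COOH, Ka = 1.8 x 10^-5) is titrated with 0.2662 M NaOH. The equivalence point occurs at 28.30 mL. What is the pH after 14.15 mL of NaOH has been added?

4.74

14.15 mL is exactly half the equivalence volume (28.30/2), i.e. the half-equivalence point.
There, n(HA) = n(A^-), so pH = pKa = -log(1.8 x 10^-5) = 4.74.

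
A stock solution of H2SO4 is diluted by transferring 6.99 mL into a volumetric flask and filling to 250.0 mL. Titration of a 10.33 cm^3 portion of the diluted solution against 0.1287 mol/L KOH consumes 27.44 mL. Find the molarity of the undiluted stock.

6.11 M

n(KOH) = 0.1287 x 0.02744 = 0.003532 mol.
n(H2SO4) in the aliquot = 0.003532 x 1/2 = 0.001766 mol.
[diluted H2SO4] = 0.001766 / 0.01033 = 0.1709 M.
Dilution factor = 250.0/6.990 = 35.77, so [stock] = 0.1709 x 35.77 = 6.11 M.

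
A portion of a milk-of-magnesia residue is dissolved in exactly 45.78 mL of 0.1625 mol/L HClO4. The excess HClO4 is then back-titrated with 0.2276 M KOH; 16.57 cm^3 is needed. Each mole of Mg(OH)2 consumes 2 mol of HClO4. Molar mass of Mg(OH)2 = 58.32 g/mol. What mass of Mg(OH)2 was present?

0.107 g

Total n(HClO4) added = 0.1625 x 0.04578 = 0.007439 mol.
n(KOH) used = 0.2276 x 0.01657 = 0.003771 mol, which equals the excess n(HClO4).
So n(HClO4) consumed by the sample = 0.007439 - 0.003771 = 0.003668 mol.
n(Mg(OH)2) = 0.003668 / 2 = 0.001834 mol.
mass = 0.001834 mol x 58.32 g/mol = 0.107 g.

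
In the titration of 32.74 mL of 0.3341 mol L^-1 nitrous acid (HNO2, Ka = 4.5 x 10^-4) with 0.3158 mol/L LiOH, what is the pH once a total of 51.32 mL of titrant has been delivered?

12.80

n(acid) = 0.3341 x 0.03274 = 0.01094 mol; n(LiOH) added = 0.3158 x 0.05132 = 0.01621 mol.
Base is in excess by 0.01621 - 0.01094 = 0.005268 mol in a total volume of 0.08406 L.
[OH^-] = 0.005268/0.08406 = 0.06267 M, so pOH = 1.20 and pH = 14.00 - 1.20 = 12.80.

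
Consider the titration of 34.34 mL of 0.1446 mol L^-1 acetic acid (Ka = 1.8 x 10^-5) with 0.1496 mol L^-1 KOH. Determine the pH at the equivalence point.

n(CH3COOH) = 0.1446 x 0.03434 = 0.004966 mol; V(KOH) at equivalence = 0.004966/0.1496 = 0.03319 L.
At equivalence all the acid is converted to CH3COO-; total volume = 0.03434 + 0.03319 = 0.06753 L, so [CH3COO-] = 0.004966/0.06753 = 0.07353 M.
Kb = Kw/Ka = 1.0e-14 / 1.8 x 10^-5 = 5.56e-10.
[OH^-] = sqrt(Kb x [CH3COO-]) = sqrt(5.56e-10 x 0.07353) = 6.39e-6 M.
pOH = 5.19, so pH = 14.00 - 5.19 = 8.81.

8.81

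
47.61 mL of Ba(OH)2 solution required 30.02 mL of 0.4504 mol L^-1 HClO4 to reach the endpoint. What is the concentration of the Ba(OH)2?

n(HClO4) delivered = 0.4504 x 0.03002 = 0.01352 mol.
The reaction is 1 Ba(OH)2 + 2 HClO4, so n(Ba(OH)2) = 0.01352 x 1/2 = 0.006761 mol.
[Ba(OH)2] = 0.006761 mol / 0.04761 L = 0.142 M.

0.142 M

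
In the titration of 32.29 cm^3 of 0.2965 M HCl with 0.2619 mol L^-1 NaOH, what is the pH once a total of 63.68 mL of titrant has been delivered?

12.87

n(acid) = 0.2965 x 0.03229 = 0.009574 mol; n(NaOH) added = 0.2619 x 0.06368 = 0.01668 mol.
Base is in excess by 0.01668 - 0.009574 = 0.007104 mol in a total volume of 0.09597 L.
[OH^-] = 0.007104/0.09597 = 0.07402 M, so pOH = 1.13 and pH = 14.00 - 1.13 = 12.87.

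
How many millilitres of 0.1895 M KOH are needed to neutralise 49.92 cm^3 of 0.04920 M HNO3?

n(HNO3) = 0.04920 mol/L x 0.04992 L = 0.002456 mol.
At equivalence n(KOH) = n(HNO3) = 0.002456 mol.
V(KOH) = 0.002456 / 0.1895 = 0.01296 L = 13.0 mL.

13.0 mL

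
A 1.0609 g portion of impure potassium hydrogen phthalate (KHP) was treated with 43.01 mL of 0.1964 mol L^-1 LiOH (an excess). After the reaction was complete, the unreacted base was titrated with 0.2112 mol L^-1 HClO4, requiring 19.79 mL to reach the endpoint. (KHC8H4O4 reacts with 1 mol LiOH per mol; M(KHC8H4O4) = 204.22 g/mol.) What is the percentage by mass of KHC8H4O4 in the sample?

Total n(LiOH) added = 0.1964 x 0.04301 = 0.008447 mol.
n(HClO4) used = 0.2112 x 0.01979 = 0.004180 mol, which equals the excess n(LiOH).
So n(LiOH) consumed by the sample = 0.008447 - 0.004180 = 0.004268 mol.
n(KHC8H4O4) = 0.004268 / 1 = 0.004268 mol.
mass KHC8H4O4 = 0.004268 x 204.22 = 0.8715 g, so %KHC8H4O4 = 0.8715/1.0609 x 100 = 82.1%.

82.1%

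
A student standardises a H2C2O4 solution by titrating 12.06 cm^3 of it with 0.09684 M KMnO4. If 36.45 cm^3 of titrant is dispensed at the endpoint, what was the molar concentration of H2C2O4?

0.732 M

n(KMnO4) = 0.09684 x 0.03645 = 0.003530 mol.
From the balanced equation, 2 mol KMnO4 reacts with 5 mol H2C2O4, so n(H2C2O4) = 0.003530 x 5/2 = 0.008825 mol.
[H2C2O4] = 0.008825 / 0.01206 L = 0.732 M.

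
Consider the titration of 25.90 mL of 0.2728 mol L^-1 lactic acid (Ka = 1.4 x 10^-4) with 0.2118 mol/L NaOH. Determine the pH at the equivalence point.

n(HC3H5O3) = 0.2728 x 0.02590 = 0.007066 mol; V(NaOH) at equivalence = 0.007066/0.2118 = 0.03336 L.
At equivalence all the acid is converted to C3H5O3-; total volume = 0.02590 + 0.03336 = 0.05926 L, so [C3H5O3-] = 0.007066/0.05926 = 0.1192 M.
Kb = Kw/Ka = 1.0e-14 / 1.4 x 10^-4 = 7.14e-11.
[OH^-] = sqrt(Kb x [C3H5O3-]) = sqrt(7.14e-11 x 0.1192) = 2.92e-6 M.
pOH = 5.53, so pH = 14.00 - 5.53 = 8.47.

8.47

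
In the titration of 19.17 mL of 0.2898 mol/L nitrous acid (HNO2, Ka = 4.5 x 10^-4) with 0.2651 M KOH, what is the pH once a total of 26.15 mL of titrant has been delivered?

12.48

n(acid) = 0.2898 x 0.01917 = 0.005555 mol; n(KOH) added = 0.2651 x 0.02615 = 0.006932 mol.
Base is in excess by 0.006932 - 0.005555 = 0.001377 mol in a total volume of 0.04532 L.
[OH^-] = 0.001377/0.04532 = 0.03038 M, so pOH = 1.52 and pH = 14.00 - 1.52 = 12.48.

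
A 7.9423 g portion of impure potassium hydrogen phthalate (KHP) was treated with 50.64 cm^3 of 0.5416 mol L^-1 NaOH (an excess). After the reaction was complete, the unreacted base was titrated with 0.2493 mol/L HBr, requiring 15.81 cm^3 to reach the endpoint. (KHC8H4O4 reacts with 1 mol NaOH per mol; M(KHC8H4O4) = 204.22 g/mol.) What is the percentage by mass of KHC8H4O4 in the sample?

60.4%

Total n(NaOH) added = 0.5416 x 0.05064 = 0.02743 mol.
n(HBr) used = 0.2493 x 0.01581 = 0.003941 mol, which equals the excess n(NaOH).
So n(NaOH) consumed by the sample = 0.02743 - 0.003941 = 0.02349 mol.
n(KHC8H4O4) = 0.02349 / 1 = 0.02349 mol.
mass KHC8H4O4 = 0.02349 x 204.22 = 4.796 g, so %KHC8H4O4 = 4.796/7.9423 x 100 = 60.4%.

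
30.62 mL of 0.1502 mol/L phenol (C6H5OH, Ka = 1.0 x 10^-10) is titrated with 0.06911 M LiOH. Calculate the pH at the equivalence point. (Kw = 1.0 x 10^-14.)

n(C6H5OH) = 0.1502 x 0.03062 = 0.004599 mol; V(LiOH) at equivalence = 0.004599/0.06911 = 0.06655 L.
At equivalence all the acid is converted to C6H5O-; total volume = 0.03062 + 0.06655 = 0.09717 L, so [C6H5O-] = 0.004599/0.09717 = 0.04733 M.
Kb = Kw/Ka = 1.0e-14 / 1.0 x 10^-10 = 0.000100.
[OH^-] = sqrt(Kb x [C6H5O-]) = sqrt(0.000100 x 0.04733) = 0.00218 M.
pOH = 2.66, so pH = 14.00 - 2.66 = 11.34.

11.34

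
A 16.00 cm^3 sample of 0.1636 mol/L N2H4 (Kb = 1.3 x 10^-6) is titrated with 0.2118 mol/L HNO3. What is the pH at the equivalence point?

4.57

n(N2H4) = 0.1636 x 0.01600 = 0.002618 mol; V(HNO3) at equivalence = 0.002618/0.2118 = 0.01236 L.
At equivalence the base is fully converted to N2H5+; total volume = 0.02836 L, so [N2H5+] = 0.002618/0.02836 = 0.09230 M.
Ka(N2H5+) = Kw/Kb = 1.0e-14 / 1.3 x 10^-6 = 7.69e-9.
[H^+] = sqrt(Ka x [N2H5+]) = sqrt(7.69e-9 x 0.09230) = 2.66e-5 M.
pH = -log(2.66e-5) = 4.57.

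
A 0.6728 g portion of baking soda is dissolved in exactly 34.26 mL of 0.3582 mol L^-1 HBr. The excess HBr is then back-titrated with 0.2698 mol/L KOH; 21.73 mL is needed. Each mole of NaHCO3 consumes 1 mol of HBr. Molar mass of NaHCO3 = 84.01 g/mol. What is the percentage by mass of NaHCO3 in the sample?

80.0%

Total n(HBr) added = 0.3582 x 0.03426 = 0.01227 mol.
n(KOH) used = 0.2698 x 0.02173 = 0.005863 mol, which equals the excess n(HBr).
So n(HBr) consumed by the sample = 0.01227 - 0.005863 = 0.006409 mol.
n(NaHCO3) = 0.006409 / 1 = 0.006409 mol.
mass NaHCO3 = 0.006409 x 84.01 = 0.5384 g, so %NaHCO3 = 0.5384/0.6728 x 100 = 80.0%.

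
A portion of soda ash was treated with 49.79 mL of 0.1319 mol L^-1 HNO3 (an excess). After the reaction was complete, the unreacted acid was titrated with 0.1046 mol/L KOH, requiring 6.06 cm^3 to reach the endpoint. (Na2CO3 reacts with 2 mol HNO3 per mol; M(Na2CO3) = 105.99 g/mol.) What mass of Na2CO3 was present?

0.314 g

Total n(HNO3) added = 0.1319 x 0.04979 = 0.006567 mol.
n(KOH) used = 0.1046 x 0.006060 = 0.0006339 mol, which equals the excess n(HNO3).
So n(HNO3) consumed by the sample = 0.006567 - 0.0006339 = 0.005933 mol.
n(Na2CO3) = 0.005933 / 2 = 0.002967 mol.
mass = 0.002967 mol x 105.99 g/mol = 0.314 g.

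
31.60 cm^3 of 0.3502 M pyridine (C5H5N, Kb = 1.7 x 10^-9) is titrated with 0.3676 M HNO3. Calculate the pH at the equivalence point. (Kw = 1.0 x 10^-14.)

n(C5H5N) = 0.3502 x 0.03160 = 0.01107 mol; V(HNO3) at equivalence = 0.01107/0.3676 = 0.03010 L.
At equivalence the base is fully converted to C5H5NH+; total volume = 0.06170 L, so [C5H5NH+] = 0.01107/0.06170 = 0.1793 M.
Ka(C5H5NH+) = Kw/Kb = 1.0e-14 / 1.7 x 10^-9 = 5.88e-6.
[H^+] = sqrt(Ka x [C5H5NH+]) = sqrt(5.88e-6 x 0.1793) = 0.00103 M.
pH = -log(0.00103) = 2.99.

2.99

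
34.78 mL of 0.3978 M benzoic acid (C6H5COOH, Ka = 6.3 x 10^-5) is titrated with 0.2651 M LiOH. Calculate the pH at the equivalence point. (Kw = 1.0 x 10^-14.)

8.70

n(C6H5COOH) = 0.3978 x 0.03478 = 0.01384 mol; V(LiOH) at equivalence = 0.01384/0.2651 = 0.05219 L.
At equivalence all the acid is converted to C6H5COO-; total volume = 0.03478 + 0.05219 = 0.08697 L, so [C6H5COO-] = 0.01384/0.08697 = 0.1591 M.
Kb = Kw/Ka = 1.0e-14 / 6.3 x 10^-5 = 1.59e-10.
[OH^-] = sqrt(Kb x [C6H5COO-]) = sqrt(1.59e-10 x 0.1591) = 5.03e-6 M.
pOH = 5.30, so pH = 14.00 - 5.30 = 8.70.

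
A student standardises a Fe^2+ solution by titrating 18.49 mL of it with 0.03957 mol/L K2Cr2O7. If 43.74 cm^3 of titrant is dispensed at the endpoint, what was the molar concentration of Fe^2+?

0.562 M

n(K2Cr2O7) = 0.03957 x 0.04374 = 0.001731 mol.
From the balanced equation, 1 mol K2Cr2O7 reacts with 6 mol Fe^2+, so n(Fe^2+) = 0.001731 x 6/1 = 0.01038 mol.
[Fe^2+] = 0.01038 / 0.01849 L = 0.562 M.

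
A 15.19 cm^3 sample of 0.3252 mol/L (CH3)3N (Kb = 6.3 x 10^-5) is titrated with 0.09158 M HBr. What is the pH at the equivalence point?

n((CH3)3N) = 0.3252 x 0.01519 = 0.004940 mol; V(HBr) at equivalence = 0.004940/0.09158 = 0.05394 L.
At equivalence the base is fully converted to (CH3)3NH+; total volume = 0.06913 L, so [(CH3)3NH+] = 0.004940/0.06913 = 0.07146 M.
Ka((CH3)3NH+) = Kw/Kb = 1.0e-14 / 6.3 x 10^-5 = 1.59e-10.
[H^+] = sqrt(Ka x [(CH3)3NH+]) = sqrt(1.59e-10 x 0.07146) = 3.37e-6 M.
pH = -log(3.37e-6) = 5.47.

5.47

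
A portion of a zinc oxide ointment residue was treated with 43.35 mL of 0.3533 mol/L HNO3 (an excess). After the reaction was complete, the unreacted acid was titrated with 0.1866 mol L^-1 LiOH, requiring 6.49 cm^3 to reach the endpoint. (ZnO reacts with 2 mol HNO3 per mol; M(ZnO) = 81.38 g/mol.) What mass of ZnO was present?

Total n(HNO3) added = 0.3533 x 0.04335 = 0.01532 mol.
n(LiOH) used = 0.1866 x 0.006490 = 0.001211 mol, which equals the excess n(HNO3).
So n(HNO3) consumed by the sample = 0.01532 - 0.001211 = 0.01410 mol.
n(ZnO) = 0.01410 / 2 = 0.007052 mol.
mass = 0.007052 mol x 81.38 g/mol = 0.574 g.

0.574 g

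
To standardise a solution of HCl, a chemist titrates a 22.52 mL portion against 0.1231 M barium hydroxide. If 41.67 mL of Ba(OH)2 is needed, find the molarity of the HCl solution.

n(Ba(OH)2) delivered = 0.1231 x 0.04167 = 0.005130 mol.
The reaction is 2 HCl + 1 Ba(OH)2, so n(HCl) = 0.005130 x 2/1 = 0.01026 mol.
[HCl] = 0.01026 mol / 0.02252 L = 0.456 M.

0.456 M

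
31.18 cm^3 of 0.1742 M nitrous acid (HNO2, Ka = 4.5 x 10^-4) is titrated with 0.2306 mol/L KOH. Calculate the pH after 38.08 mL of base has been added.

n(acid) = 0.1742 x 0.03118 = 0.005432 mol; n(KOH) added = 0.2306 x 0.03808 = 0.008781 mol.
Base is in excess by 0.008781 - 0.005432 = 0.003350 mol in a total volume of 0.06926 L.
[OH^-] = 0.003350/0.06926 = 0.04836 M, so pOH = 1.32 and pH = 14.00 - 1.32 = 12.68.

12.68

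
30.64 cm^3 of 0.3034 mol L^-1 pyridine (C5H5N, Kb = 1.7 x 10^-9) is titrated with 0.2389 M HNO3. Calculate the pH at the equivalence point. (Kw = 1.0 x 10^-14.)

3.05

n(C5H5N) = 0.3034 x 0.03064 = 0.009296 mol; V(HNO3) at equivalence = 0.009296/0.2389 = 0.03891 L.
At equivalence the base is fully converted to C5H5NH+; total volume = 0.06955 L, so [C5H5NH+] = 0.009296/0.06955 = 0.1337 M.
Ka(C5H5NH+) = Kw/Kb = 1.0e-14 / 1.7 x 10^-9 = 5.88e-6.
[H^+] = sqrt(Ka x [C5H5NH+]) = sqrt(5.88e-6 x 0.1337) = 0.000887 M.
pH = -log(0.000887) = 3.05.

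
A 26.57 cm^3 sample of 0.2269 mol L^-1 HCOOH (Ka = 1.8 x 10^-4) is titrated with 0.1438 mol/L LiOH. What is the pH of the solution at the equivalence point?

8.34

n(HCOOH) = 0.2269 x 0.02657 = 0.006029 mol; V(LiOH) at equivalence = 0.006029/0.1438 = 0.04192 L.
At equivalence all the acid is converted to HCOO-; total volume = 0.02657 + 0.04192 = 0.06849 L, so [HCOO-] = 0.006029/0.06849 = 0.08802 M.
Kb = Kw/Ka = 1.0e-14 / 1.8 x 10^-4 = 5.56e-11.
[OH^-] = sqrt(Kb x [HCOO-]) = sqrt(5.56e-11 x 0.08802) = 2.21e-6 M.
pOH = 5.66, so pH = 14.00 - 5.66 = 8.34.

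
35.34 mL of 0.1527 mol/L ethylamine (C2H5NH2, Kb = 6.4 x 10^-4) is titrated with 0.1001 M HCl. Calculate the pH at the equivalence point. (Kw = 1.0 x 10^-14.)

6.01

n(C2H5NH2) = 0.1527 x 0.03534 = 0.005396 mol; V(HCl) at equivalence = 0.005396/0.1001 = 0.05391 L.
At equivalence the base is fully converted to C2H5NH3+; total volume = 0.08925 L, so [C2H5NH3+] = 0.005396/0.08925 = 0.06046 M.
Ka(C2H5NH3+) = Kw/Kb = 1.0e-14 / 6.4 x 10^-4 = 1.56e-11.
[H^+] = sqrt(Ka x [C2H5NH3+]) = sqrt(1.56e-11 x 0.06046) = 9.72e-7 M.
pH = -log(9.72e-7) = 6.01.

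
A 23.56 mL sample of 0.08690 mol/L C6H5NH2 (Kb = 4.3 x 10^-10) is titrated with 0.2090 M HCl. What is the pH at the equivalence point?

2.92

n(C6H5NH2) = 0.08690 x 0.02356 = 0.002047 mol; V(HCl) at equivalence = 0.002047/0.2090 = 0.009796 L.
At equivalence the base is fully converted to C6H5NH3+; total volume = 0.03336 L, so [C6H5NH3+] = 0.002047/0.03336 = 0.06138 M.
Ka(C6H5NH3+) = Kw/Kb = 1.0e-14 / 4.3 x 10^-10 = 2.33e-5.
[H^+] = sqrt(Ka x [C6H5NH3+]) = sqrt(2.33e-5 x 0.06138) = 0.00119 M.
pH = -log(0.00119) = 2.92.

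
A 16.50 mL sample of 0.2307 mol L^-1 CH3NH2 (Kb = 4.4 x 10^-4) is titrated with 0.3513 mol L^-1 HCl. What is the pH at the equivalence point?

5.75

n(CH3NH2) = 0.2307 x 0.01650 = 0.003807 mol; V(HCl) at equivalence = 0.003807/0.3513 = 0.01084 L.
At equivalence the base is fully converted to CH3NH3+; total volume = 0.02734 L, so [CH3NH3+] = 0.003807/0.02734 = 0.1393 M.
Ka(CH3NH3+) = Kw/Kb = 1.0e-14 / 4.4 x 10^-4 = 2.27e-11.
[H^+] = sqrt(Ka x [CH3NH3+]) = sqrt(2.27e-11 x 0.1393) = 1.78e-6 M.
pH = -log(1.78e-6) = 5.75.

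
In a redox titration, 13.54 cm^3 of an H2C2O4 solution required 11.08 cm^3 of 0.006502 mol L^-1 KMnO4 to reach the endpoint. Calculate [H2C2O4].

n(KMnO4) = 0.006502 x 0.01108 = 7.204e-5 mol.
From the balanced equation, 2 mol KMnO4 reacts with 5 mol H2C2O4, so n(H2C2O4) = 7.204e-5 x 5/2 = 0.0001801 mol.
[H2C2O4] = 0.0001801 / 0.01354 L = 0.0133 M.

0.0133 M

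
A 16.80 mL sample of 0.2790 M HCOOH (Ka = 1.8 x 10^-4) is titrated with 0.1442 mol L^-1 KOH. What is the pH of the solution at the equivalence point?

8.36

n(HCOOH) = 0.2790 x 0.01680 = 0.004687 mol; V(KOH) at equivalence = 0.004687/0.1442 = 0.03250 L.
At equivalence all the acid is converted to HCOO-; total volume = 0.01680 + 0.03250 = 0.04930 L, so [HCOO-] = 0.004687/0.04930 = 0.09507 M.
Kb = Kw/Ka = 1.0e-14 / 1.8 x 10^-4 = 5.56e-11.
[OH^-] = sqrt(Kb x [HCOO-]) = sqrt(5.56e-11 x 0.09507) = 2.30e-6 M.
pOH = 5.64, so pH = 14.00 - 5.64 = 8.36.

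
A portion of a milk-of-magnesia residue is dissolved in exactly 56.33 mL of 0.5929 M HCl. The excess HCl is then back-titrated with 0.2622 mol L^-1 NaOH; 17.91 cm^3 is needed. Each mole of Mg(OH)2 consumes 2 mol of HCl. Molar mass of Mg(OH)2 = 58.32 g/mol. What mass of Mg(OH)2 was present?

0.837 g

Total n(HCl) added = 0.5929 x 0.05633 = 0.03340 mol.
n(NaOH) used = 0.2622 x 0.01791 = 0.004696 mol, which equals the excess n(HCl).
So n(HCl) consumed by the sample = 0.03340 - 0.004696 = 0.02870 mol.
n(Mg(OH)2) = 0.02870 / 2 = 0.01435 mol.
mass = 0.01435 mol x 58.32 g/mol = 0.837 g.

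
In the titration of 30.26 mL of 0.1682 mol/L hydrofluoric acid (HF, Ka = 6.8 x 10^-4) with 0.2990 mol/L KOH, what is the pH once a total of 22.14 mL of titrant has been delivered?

n(acid) = 0.1682 x 0.03026 = 0.005090 mol; n(KOH) added = 0.2990 x 0.02214 = 0.006620 mol.
Base is in excess by 0.006620 - 0.005090 = 0.001530 mol in a total volume of 0.05240 L.
[OH^-] = 0.001530/0.05240 = 0.02920 M, so pOH = 1.53 and pH = 14.00 - 1.53 = 12.47.

12.47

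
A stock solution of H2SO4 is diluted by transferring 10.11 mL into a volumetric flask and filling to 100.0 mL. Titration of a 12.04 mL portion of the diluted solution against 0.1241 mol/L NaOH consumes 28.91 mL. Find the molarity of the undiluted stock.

1.47 M

n(NaOH) = 0.1241 x 0.02891 = 0.003588 mol.
n(H2SO4) in the aliquot = 0.003588 x 1/2 = 0.001794 mol.
[diluted H2SO4] = 0.001794 / 0.01204 = 0.1490 M.
Dilution factor = 100.0/10.11 = 9.891, so [stock] = 0.1490 x 9.891 = 1.47 M.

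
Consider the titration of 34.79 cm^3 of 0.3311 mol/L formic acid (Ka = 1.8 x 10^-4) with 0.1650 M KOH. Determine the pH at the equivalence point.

8.39

n(HCOOH) = 0.3311 x 0.03479 = 0.01152 mol; V(KOH) at equivalence = 0.01152/0.1650 = 0.06981 L.
At equivalence all the acid is converted to HCOO-; total volume = 0.03479 + 0.06981 = 0.1046 L, so [HCOO-] = 0.01152/0.1046 = 0.1101 M.
Kb = Kw/Ka = 1.0e-14 / 1.8 x 10^-4 = 5.56e-11.
[OH^-] = sqrt(Kb x [HCOO-]) = sqrt(5.56e-11 x 0.1101) = 2.47e-6 M.
pOH = 5.61, so pH = 14.00 - 5.61 = 8.39.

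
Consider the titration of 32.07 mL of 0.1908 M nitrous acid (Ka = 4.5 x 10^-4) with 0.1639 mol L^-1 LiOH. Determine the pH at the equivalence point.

n(HNO2) = 0.1908 x 0.03207 = 0.006119 mol; V(LiOH) at equivalence = 0.006119/0.1639 = 0.03733 L.
At equivalence all the acid is converted to NO2-; total volume = 0.03207 + 0.03733 = 0.06940 L, so [NO2-] = 0.006119/0.06940 = 0.08816 M.
Kb = Kw/Ka = 1.0e-14 / 4.5 x 10^-4 = 2.22e-11.
[OH^-] = sqrt(Kb x [NO2-]) = sqrt(2.22e-11 x 0.08816) = 1.40e-6 M.
pOH = 5.85, so pH = 14.00 - 5.85 = 8.15.

8.15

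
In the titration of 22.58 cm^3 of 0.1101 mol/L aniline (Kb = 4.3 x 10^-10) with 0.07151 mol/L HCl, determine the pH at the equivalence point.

n(C6H5NH2) = 0.1101 x 0.02258 = 0.002486 mol; V(HCl) at equivalence = 0.002486/0.07151 = 0.03477 L.
At equivalence the base is fully converted to C6H5NH3+; total volume = 0.05735 L, so [C6H5NH3+] = 0.002486/0.05735 = 0.04335 M.
Ka(C6H5NH3+) = Kw/Kb = 1.0e-14 / 4.3 x 10^-10 = 2.33e-5.
[H^+] = sqrt(Ka x [C6H5NH3+]) = sqrt(2.33e-5 x 0.04335) = 0.00100 M.
pH = -log(0.00100) = 3.00.

3.00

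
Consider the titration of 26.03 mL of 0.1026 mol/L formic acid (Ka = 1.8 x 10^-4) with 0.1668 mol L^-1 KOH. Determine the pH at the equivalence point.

8.27

n(HCOOH) = 0.1026 x 0.02603 = 0.002671 mol; V(KOH) at equivalence = 0.002671/0.1668 = 0.01601 L.
At equivalence all the acid is converted to HCOO-; total volume = 0.02603 + 0.01601 = 0.04204 L, so [HCOO-] = 0.002671/0.04204 = 0.06353 M.
Kb = Kw/Ka = 1.0e-14 / 1.8 x 10^-4 = 5.56e-11.
[OH^-] = sqrt(Kb x [HCOO-]) = sqrt(5.56e-11 x 0.06353) = 1.88e-6 M.
pOH = 5.73, so pH = 14.00 - 5.73 = 8.27.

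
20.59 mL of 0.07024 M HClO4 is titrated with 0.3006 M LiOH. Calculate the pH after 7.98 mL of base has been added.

12.52

n(acid) = 0.07024 x 0.02059 = 0.001446 mol; n(LiOH) added = 0.3006 x 0.007980 = 0.002399 mol.
Base is in excess by 0.002399 - 0.001446 = 0.0009525 mol in a total volume of 0.02857 L.
[OH^-] = 0.0009525/0.02857 = 0.03334 M, so pOH = 1.48 and pH = 14.00 - 1.48 = 12.52.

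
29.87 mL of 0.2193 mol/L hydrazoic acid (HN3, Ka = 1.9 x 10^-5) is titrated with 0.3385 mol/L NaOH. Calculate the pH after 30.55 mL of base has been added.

12.80

n(acid) = 0.2193 x 0.02987 = 0.006550 mol; n(NaOH) added = 0.3385 x 0.03055 = 0.01034 mol.
Base is in excess by 0.01034 - 0.006550 = 0.003791 mol in a total volume of 0.06042 L.
[OH^-] = 0.003791/0.06042 = 0.06274 M, so pOH = 1.20 and pH = 14.00 - 1.20 = 12.80.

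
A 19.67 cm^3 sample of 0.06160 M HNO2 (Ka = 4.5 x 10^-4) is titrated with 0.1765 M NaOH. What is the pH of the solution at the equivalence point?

n(HNO2) = 0.06160 x 0.01967 = 0.001212 mol; V(NaOH) at equivalence = 0.001212/0.1765 = 0.006865 L.
At equivalence all the acid is converted to NO2-; total volume = 0.01967 + 0.006865 = 0.02653 L, so [NO2-] = 0.001212/0.02653 = 0.04566 M.
Kb = Kw/Ka = 1.0e-14 / 4.5 x 10^-4 = 2.22e-11.
[OH^-] = sqrt(Kb x [NO2-]) = sqrt(2.22e-11 x 0.04566) = 1.01e-6 M.
pOH = 6.00, so pH = 14.00 - 6.00 = 8.00.

8.00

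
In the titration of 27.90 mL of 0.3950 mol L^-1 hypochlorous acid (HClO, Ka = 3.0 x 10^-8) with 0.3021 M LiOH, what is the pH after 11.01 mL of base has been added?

7.16

Initial n(HClO) = 0.3950 x 0.02790 = 0.01102 mol.
n(LiOH) added = 0.3021 x 0.01101 = 0.003326 mol, converting that many moles of HClO to ClO-.
Remaining n(HClO) = 0.007694 mol; n(ClO-) = 0.003326 mol.
By Henderson-Hasselbalch, pH = pKa + log([A^-]/[HA]) = 7.52 + log(0.003326/0.007694) = 7.52 + (-0.36) = 7.16.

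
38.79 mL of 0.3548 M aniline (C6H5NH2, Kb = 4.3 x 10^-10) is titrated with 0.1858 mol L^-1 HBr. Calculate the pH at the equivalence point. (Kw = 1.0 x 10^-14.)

2.77

n(C6H5NH2) = 0.3548 x 0.03879 = 0.01376 mol; V(HBr) at equivalence = 0.01376/0.1858 = 0.07407 L.
At equivalence the base is fully converted to C6H5NH3+; total volume = 0.1129 L, so [C6H5NH3+] = 0.01376/0.1129 = 0.1219 M.
Ka(C6H5NH3+) = Kw/Kb = 1.0e-14 / 4.3 x 10^-10 = 2.33e-5.
[H^+] = sqrt(Ka x [C6H5NH3+]) = sqrt(2.33e-5 x 0.1219) = 0.00168 M.
pH = -log(0.00168) = 2.77.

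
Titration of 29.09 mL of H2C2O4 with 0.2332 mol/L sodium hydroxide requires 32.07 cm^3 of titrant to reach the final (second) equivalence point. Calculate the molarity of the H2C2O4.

n(NaOH) = 0.2332 x 0.03207 = 0.007479 mol.
At the final (second) equivalence point, 2 mol OH^- react per mol H2C2O4, so n(H2C2O4) = 0.007479 / 2 = 0.003739 mol.
[H2C2O4] = 0.003739 / 0.02909 L = 0.129 M.

0.129 M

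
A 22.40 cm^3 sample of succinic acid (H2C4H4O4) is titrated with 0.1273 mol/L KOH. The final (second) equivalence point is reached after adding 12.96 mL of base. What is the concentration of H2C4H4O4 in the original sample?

0.0368 M

n(KOH) = 0.1273 x 0.01296 = 0.001650 mol.
At the final (second) equivalence point, 2 mol OH^- react per mol H2C4H4O4, so n(H2C4H4O4) = 0.001650 / 2 = 0.0008249 mol.
[H2C4H4O4] = 0.0008249 / 0.02240 L = 0.0368 M.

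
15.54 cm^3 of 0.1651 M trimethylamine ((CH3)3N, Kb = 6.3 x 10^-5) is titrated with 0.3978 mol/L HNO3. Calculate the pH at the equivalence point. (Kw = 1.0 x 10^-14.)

n((CH3)3N) = 0.1651 x 0.01554 = 0.002566 mol; V(HNO3) at equivalence = 0.002566/0.3978 = 0.006450 L.
At equivalence the base is fully converted to (CH3)3NH+; total volume = 0.02199 L, so [(CH3)3NH+] = 0.002566/0.02199 = 0.1167 M.
Ka((CH3)3NH+) = Kw/Kb = 1.0e-14 / 6.3 x 10^-5 = 1.59e-10.
[H^+] = sqrt(Ka x [(CH3)3NH+]) = sqrt(1.59e-10 x 0.1167) = 4.30e-6 M.
pH = -log(4.30e-6) = 5.37.

5.37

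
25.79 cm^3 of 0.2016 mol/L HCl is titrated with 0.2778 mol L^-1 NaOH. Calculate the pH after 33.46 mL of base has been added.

12.84

n(acid) = 0.2016 x 0.02579 = 0.005199 mol; n(NaOH) added = 0.2778 x 0.03346 = 0.009295 mol.
Base is in excess by 0.009295 - 0.005199 = 0.004096 mol in a total volume of 0.05925 L.
[OH^-] = 0.004096/0.05925 = 0.06913 M, so pOH = 1.16 and pH = 14.00 - 1.16 = 12.84.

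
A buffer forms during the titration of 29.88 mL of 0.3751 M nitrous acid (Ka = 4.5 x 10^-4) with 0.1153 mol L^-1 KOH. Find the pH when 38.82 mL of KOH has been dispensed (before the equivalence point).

3.17

Initial n(HNO2) = 0.3751 x 0.02988 = 0.01121 mol.
n(KOH) added = 0.1153 x 0.03882 = 0.004476 mol, converting that many moles of HNO2 to NO2-.
Remaining n(HNO2) = 0.006732 mol; n(NO2-) = 0.004476 mol.
By Henderson-Hasselbalch, pH = pKa + log([A^-]/[HA]) = 3.35 + log(0.004476/0.006732) = 3.35 + (-0.18) = 3.17.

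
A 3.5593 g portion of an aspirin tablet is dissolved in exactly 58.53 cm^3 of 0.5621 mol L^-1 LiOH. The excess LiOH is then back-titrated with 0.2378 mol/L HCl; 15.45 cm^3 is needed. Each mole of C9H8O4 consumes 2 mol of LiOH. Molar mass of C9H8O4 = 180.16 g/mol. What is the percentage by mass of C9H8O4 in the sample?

74.0%

Total n(LiOH) added = 0.5621 x 0.05853 = 0.03290 mol.
n(HCl) used = 0.2378 x 0.01545 = 0.003674 mol, which equals the excess n(LiOH).
So n(LiOH) consumed by the sample = 0.03290 - 0.003674 = 0.02923 mol.
n(C9H8O4) = 0.02923 / 2 = 0.01461 mol.
mass C9H8O4 = 0.01461 x 180.16 = 2.633 g, so %C9H8O4 = 2.633/3.5593 x 100 = 74.0%.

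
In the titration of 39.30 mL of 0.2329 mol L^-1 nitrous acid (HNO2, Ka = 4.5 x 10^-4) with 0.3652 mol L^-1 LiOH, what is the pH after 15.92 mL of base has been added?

3.59

Initial n(HNO2) = 0.2329 x 0.03930 = 0.009153 mol.
n(LiOH) added = 0.3652 x 0.01592 = 0.005814 mol, converting that many moles of HNO2 to NO2-.
Remaining n(HNO2) = 0.003339 mol; n(NO2-) = 0.005814 mol.
By Henderson-Hasselbalch, pH = pKa + log([A^-]/[HA]) = 3.35 + log(0.005814/0.003339) = 3.35 + (+0.24) = 3.59.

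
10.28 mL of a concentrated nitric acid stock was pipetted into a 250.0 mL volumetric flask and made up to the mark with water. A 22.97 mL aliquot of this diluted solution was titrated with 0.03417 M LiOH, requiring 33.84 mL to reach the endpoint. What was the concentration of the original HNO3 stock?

n(LiOH) = 0.03417 x 0.03384 = 0.001156 mol.
n(HNO3) in the aliquot = 0.001156 mol.
[diluted HNO3] = 0.001156 / 0.02297 = 0.05034 M.
Dilution factor = 250.0/10.28 = 24.32, so [stock] = 0.05034 x 24.32 = 1.22 M.

1.22 M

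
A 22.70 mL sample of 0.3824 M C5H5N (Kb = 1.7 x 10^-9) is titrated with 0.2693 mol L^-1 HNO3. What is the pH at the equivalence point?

3.02

n(C5H5N) = 0.3824 x 0.02270 = 0.008680 mol; V(HNO3) at equivalence = 0.008680/0.2693 = 0.03223 L.
At equivalence the base is fully converted to C5H5NH+; total volume = 0.05493 L, so [C5H5NH+] = 0.008680/0.05493 = 0.1580 M.
Ka(C5H5NH+) = Kw/Kb = 1.0e-14 / 1.7 x 10^-9 = 5.88e-6.
[H^+] = sqrt(Ka x [C5H5NH+]) = sqrt(5.88e-6 x 0.1580) = 0.000964 M.
pH = -log(0.000964) = 3.02.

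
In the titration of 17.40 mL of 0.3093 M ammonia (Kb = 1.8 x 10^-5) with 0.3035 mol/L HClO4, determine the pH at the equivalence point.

n(NH3) = 0.3093 x 0.01740 = 0.005382 mol; V(HClO4) at equivalence = 0.005382/0.3035 = 0.01773 L.
At equivalence the base is fully converted to NH4+; total volume = 0.03513 L, so [NH4+] = 0.005382/0.03513 = 0.1532 M.
Ka(NH4+) = Kw/Kb = 1.0e-14 / 1.8 x 10^-5 = 5.56e-10.
[H^+] = sqrt(Ka x [NH4+]) = sqrt(5.56e-10 x 0.1532) = 9.23e-6 M.
pH = -log(9.23e-6) = 5.04.

5.04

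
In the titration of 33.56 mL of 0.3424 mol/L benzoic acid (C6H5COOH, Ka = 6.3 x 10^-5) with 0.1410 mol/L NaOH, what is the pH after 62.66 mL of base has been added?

4.72

Initial n(C6H5COOH) = 0.3424 x 0.03356 = 0.01149 mol.
n(NaOH) added = 0.1410 x 0.06266 = 0.008835 mol, converting that many moles of C6H5COOH to C6H5COO-.
Remaining n(C6H5COOH) = 0.002656 mol; n(C6H5COO-) = 0.008835 mol.
By Henderson-Hasselbalch, pH = pKa + log([A^-]/[HA]) = 4.20 + log(0.008835/0.002656) = 4.20 + (+0.52) = 4.72.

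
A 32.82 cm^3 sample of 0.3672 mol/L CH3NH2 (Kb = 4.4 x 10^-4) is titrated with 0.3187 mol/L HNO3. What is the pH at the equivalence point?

5.71

n(CH3NH2) = 0.3672 x 0.03282 = 0.01205 mol; V(HNO3) at equivalence = 0.01205/0.3187 = 0.03781 L.
At equivalence the base is fully converted to CH3NH3+; total volume = 0.07063 L, so [CH3NH3+] = 0.01205/0.07063 = 0.1706 M.
Ka(CH3NH3+) = Kw/Kb = 1.0e-14 / 4.4 x 10^-4 = 2.27e-11.
[H^+] = sqrt(Ka x [CH3NH3+]) = sqrt(2.27e-11 x 0.1706) = 1.97e-6 M.
pH = -log(1.97e-6) = 5.71.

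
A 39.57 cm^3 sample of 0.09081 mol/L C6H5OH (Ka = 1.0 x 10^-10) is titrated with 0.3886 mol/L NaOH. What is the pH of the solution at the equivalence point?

n(C6H5OH) = 0.09081 x 0.03957 = 0.003593 mol; V(NaOH) at equivalence = 0.003593/0.3886 = 0.009247 L.
At equivalence all the acid is converted to C6H5O-; total volume = 0.03957 + 0.009247 = 0.04882 L, so [C6H5O-] = 0.003593/0.04882 = 0.07361 M.
Kb = Kw/Ka = 1.0e-14 / 1.0 x 10^-10 = 0.000100.
[OH^-] = sqrt(Kb x [C6H5O-]) = sqrt(0.000100 x 0.07361) = 0.00271 M.
pOH = 2.57, so pH = 14.00 - 2.57 = 11.43.

11.43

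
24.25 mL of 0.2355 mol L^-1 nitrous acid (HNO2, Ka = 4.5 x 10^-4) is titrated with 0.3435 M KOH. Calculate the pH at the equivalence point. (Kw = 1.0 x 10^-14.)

n(HNO2) = 0.2355 x 0.02425 = 0.005711 mol; V(KOH) at equivalence = 0.005711/0.3435 = 0.01663 L.
At equivalence all the acid is converted to NO2-; total volume = 0.02425 + 0.01663 = 0.04088 L, so [NO2-] = 0.005711/0.04088 = 0.1397 M.
Kb = Kw/Ka = 1.0e-14 / 4.5 x 10^-4 = 2.22e-11.
[OH^-] = sqrt(Kb x [NO2-]) = sqrt(2.22e-11 x 0.1397) = 1.76e-6 M.
pOH = 5.75, so pH = 14.00 - 5.75 = 8.25.

8.25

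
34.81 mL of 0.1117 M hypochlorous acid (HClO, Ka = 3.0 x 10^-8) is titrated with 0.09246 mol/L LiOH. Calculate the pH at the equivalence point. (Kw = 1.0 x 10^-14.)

10.11

n(HClO) = 0.1117 x 0.03481 = 0.003888 mol; V(LiOH) at equivalence = 0.003888/0.09246 = 0.04205 L.
At equivalence all the acid is converted to ClO-; total volume = 0.03481 + 0.04205 = 0.07686 L, so [ClO-] = 0.003888/0.07686 = 0.05059 M.
Kb = Kw/Ka = 1.0e-14 / 3.0 x 10^-8 = 3.33e-7.
[OH^-] = sqrt(Kb x [ClO-]) = sqrt(3.33e-7 x 0.05059) = 0.000130 M.
pOH = 3.89, so pH = 14.00 - 3.89 = 10.11.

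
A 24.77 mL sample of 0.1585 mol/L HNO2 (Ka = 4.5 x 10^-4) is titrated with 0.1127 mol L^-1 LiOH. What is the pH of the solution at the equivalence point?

n(HNO2) = 0.1585 x 0.02477 = 0.003926 mol; V(LiOH) at equivalence = 0.003926/0.1127 = 0.03484 L.
At equivalence all the acid is converted to NO2-; total volume = 0.02477 + 0.03484 = 0.05961 L, so [NO2-] = 0.003926/0.05961 = 0.06587 M.
Kb = Kw/Ka = 1.0e-14 / 4.5 x 10^-4 = 2.22e-11.
[OH^-] = sqrt(Kb x [NO2-]) = sqrt(2.22e-11 x 0.06587) = 1.21e-6 M.
pOH = 5.92, so pH = 14.00 - 5.92 = 8.08.

8.08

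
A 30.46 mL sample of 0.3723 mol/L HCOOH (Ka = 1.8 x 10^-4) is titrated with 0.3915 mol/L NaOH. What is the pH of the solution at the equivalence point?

n(HCOOH) = 0.3723 x 0.03046 = 0.01134 mol; V(NaOH) at equivalence = 0.01134/0.3915 = 0.02897 L.
At equivalence all the acid is converted to HCOO-; total volume = 0.03046 + 0.02897 = 0.05943 L, so [HCOO-] = 0.01134/0.05943 = 0.1908 M.
Kb = Kw/Ka = 1.0e-14 / 1.8 x 10^-4 = 5.56e-11.
[OH^-] = sqrt(Kb x [HCOO-]) = sqrt(5.56e-11 x 0.1908) = 3.26e-6 M.
pOH = 5.49, so pH = 14.00 - 5.49 = 8.51.

8.51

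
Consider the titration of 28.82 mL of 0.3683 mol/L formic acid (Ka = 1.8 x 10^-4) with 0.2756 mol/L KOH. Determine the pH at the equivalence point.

8.47

n(HCOOH) = 0.3683 x 0.02882 = 0.01061 mol; V(KOH) at equivalence = 0.01061/0.2756 = 0.03851 L.
At equivalence all the acid is converted to HCOO-; total volume = 0.02882 + 0.03851 = 0.06733 L, so [HCOO-] = 0.01061/0.06733 = 0.1576 M.
Kb = Kw/Ka = 1.0e-14 / 1.8 x 10^-4 = 5.56e-11.
[OH^-] = sqrt(Kb x [HCOO-]) = sqrt(5.56e-11 x 0.1576) = 2.96e-6 M.
pOH = 5.53, so pH = 14.00 - 5.53 = 8.47.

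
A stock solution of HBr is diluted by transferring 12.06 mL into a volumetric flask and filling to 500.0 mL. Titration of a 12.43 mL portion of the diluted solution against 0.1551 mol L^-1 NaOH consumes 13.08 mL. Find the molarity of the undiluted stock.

n(NaOH) = 0.1551 x 0.01308 = 0.002029 mol.
n(HBr) in the aliquot = 0.002029 mol.
[diluted HBr] = 0.002029 / 0.01243 = 0.1632 M.
Dilution factor = 500.0/12.06 = 41.46, so [stock] = 0.1632 x 41.46 = 6.77 M.

6.77 M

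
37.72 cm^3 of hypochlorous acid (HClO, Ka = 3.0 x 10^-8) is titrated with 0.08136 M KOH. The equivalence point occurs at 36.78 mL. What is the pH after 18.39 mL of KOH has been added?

18.39 mL is exactly half the equivalence volume (36.78/2), i.e. the half-equivalence point.
There, n(HA) = n(A^-), so pH = pKa = -log(3.0 x 10^-8) = 7.52.

7.52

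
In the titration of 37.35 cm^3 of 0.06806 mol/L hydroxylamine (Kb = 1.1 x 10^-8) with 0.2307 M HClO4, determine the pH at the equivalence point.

n(NH2OH) = 0.06806 x 0.03735 = 0.002542 mol; V(HClO4) at equivalence = 0.002542/0.2307 = 0.01102 L.
At equivalence the base is fully converted to NH3OH+; total volume = 0.04837 L, so [NH3OH+] = 0.002542/0.04837 = 0.05256 M.
Ka(NH3OH+) = Kw/Kb = 1.0e-14 / 1.1 x 10^-8 = 9.09e-7.
[H^+] = sqrt(Ka x [NH3OH+]) = sqrt(9.09e-7 x 0.05256) = 0.000219 M.
pH = -log(0.000219) = 3.66.

3.66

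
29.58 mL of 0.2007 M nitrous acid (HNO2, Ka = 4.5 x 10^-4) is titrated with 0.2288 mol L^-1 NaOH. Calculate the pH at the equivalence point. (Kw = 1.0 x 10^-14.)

n(HNO2) = 0.2007 x 0.02958 = 0.005937 mol; V(NaOH) at equivalence = 0.005937/0.2288 = 0.02595 L.
At equivalence all the acid is converted to NO2-; total volume = 0.02958 + 0.02595 = 0.05553 L, so [NO2-] = 0.005937/0.05553 = 0.1069 M.
Kb = Kw/Ka = 1.0e-14 / 4.5 x 10^-4 = 2.22e-11.
[OH^-] = sqrt(Kb x [NO2-]) = sqrt(2.22e-11 x 0.1069) = 1.54e-6 M.
pOH = 5.81, so pH = 14.00 - 5.81 = 8.19.

8.19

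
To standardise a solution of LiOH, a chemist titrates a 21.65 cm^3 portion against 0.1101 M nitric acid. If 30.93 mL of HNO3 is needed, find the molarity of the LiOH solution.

0.157 M

n(HNO3) delivered = 0.1101 x 0.03093 = 0.003405 mol.
For a 1:1 reaction, n(LiOH) = 0.003405 mol.
[LiOH] = 0.003405 mol / 0.02165 L = 0.157 M.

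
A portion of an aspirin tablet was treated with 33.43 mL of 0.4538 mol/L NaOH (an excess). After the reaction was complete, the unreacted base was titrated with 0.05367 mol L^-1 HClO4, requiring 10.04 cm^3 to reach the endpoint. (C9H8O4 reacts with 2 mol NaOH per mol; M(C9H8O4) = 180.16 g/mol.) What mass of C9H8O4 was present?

1.32 g

Total n(NaOH) added = 0.4538 x 0.03343 = 0.01517 mol.
n(HClO4) used = 0.05367 x 0.01004 = 0.0005388 mol, which equals the excess n(NaOH).
So n(NaOH) consumed by the sample = 0.01517 - 0.0005388 = 0.01463 mol.
n(C9H8O4) = 0.01463 / 2 = 0.007316 mol.
mass = 0.007316 mol x 180.16 g/mol = 1.32 g.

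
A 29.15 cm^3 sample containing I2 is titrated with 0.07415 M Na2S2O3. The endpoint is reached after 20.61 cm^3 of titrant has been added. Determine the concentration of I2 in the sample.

0.0262 M

n(Na2S2O3) = 0.07415 x 0.02061 = 0.001528 mol.
From the balanced equation, 2 mol Na2S2O3 reacts with 1 mol I2, so n(I2) = 0.001528 x 1/2 = 0.0007641 mol.
[I2] = 0.0007641 / 0.02915 L = 0.0262 M.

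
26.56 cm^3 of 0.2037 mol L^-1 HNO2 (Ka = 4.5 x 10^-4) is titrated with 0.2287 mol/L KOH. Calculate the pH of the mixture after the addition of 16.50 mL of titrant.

Initial n(HNO2) = 0.2037 x 0.02656 = 0.005410 mol.
n(KOH) added = 0.2287 x 0.01650 = 0.003774 mol, converting that many moles of HNO2 to NO2-.
Remaining n(HNO2) = 0.001637 mol; n(NO2-) = 0.003774 mol.
By Henderson-Hasselbalch, pH = pKa + log([A^-]/[HA]) = 3.35 + log(0.003774/0.001637) = 3.35 + (+0.36) = 3.71.

3.71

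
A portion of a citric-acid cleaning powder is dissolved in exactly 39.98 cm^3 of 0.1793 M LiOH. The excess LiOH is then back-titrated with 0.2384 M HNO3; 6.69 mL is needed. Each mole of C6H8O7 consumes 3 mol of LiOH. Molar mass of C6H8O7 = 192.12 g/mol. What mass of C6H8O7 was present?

0.357 g

Total n(LiOH) added = 0.1793 x 0.03998 = 0.007168 mol.
n(HNO3) used = 0.2384 x 0.006690 = 0.001595 mol, which equals the excess n(LiOH).
So n(LiOH) consumed by the sample = 0.007168 - 0.001595 = 0.005574 mol.
n(C6H8O7) = 0.005574 / 3 = 0.001858 mol.
mass = 0.001858 mol x 192.12 g/mol = 0.357 g.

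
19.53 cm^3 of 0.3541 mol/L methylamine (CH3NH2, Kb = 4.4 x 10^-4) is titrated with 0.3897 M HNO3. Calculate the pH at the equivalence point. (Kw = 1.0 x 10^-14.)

5.69

n(CH3NH2) = 0.3541 x 0.01953 = 0.006916 mol; V(HNO3) at equivalence = 0.006916/0.3897 = 0.01775 L.
At equivalence the base is fully converted to CH3NH3+; total volume = 0.03728 L, so [CH3NH3+] = 0.006916/0.03728 = 0.1855 M.
Ka(CH3NH3+) = Kw/Kb = 1.0e-14 / 4.4 x 10^-4 = 2.27e-11.
[H^+] = sqrt(Ka x [CH3NH3+]) = sqrt(2.27e-11 x 0.1855) = 2.05e-6 M.
pH = -log(2.05e-6) = 5.69.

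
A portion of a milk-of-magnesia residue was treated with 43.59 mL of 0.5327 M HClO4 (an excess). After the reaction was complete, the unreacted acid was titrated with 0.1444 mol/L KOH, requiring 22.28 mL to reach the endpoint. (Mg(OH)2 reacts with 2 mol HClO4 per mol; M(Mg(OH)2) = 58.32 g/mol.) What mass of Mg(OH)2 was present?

0.583 g

Total n(HClO4) added = 0.5327 x 0.04359 = 0.02322 mol.
n(KOH) used = 0.1444 x 0.02228 = 0.003217 mol, which equals the excess n(HClO4).
So n(HClO4) consumed by the sample = 0.02322 - 0.003217 = 0.02000 mol.
n(Mg(OH)2) = 0.02000 / 2 = 0.01000 mol.
mass = 0.01000 mol x 58.32 g/mol = 0.583 g.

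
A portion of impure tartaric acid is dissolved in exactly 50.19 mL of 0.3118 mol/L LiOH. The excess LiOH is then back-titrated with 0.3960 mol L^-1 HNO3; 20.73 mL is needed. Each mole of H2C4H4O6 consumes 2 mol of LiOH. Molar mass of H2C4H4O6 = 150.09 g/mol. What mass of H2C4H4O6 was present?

Total n(LiOH) added = 0.3118 x 0.05019 = 0.01565 mol.
n(HNO3) used = 0.3960 x 0.02073 = 0.008209 mol, which equals the excess n(LiOH).
So n(LiOH) consumed by the sample = 0.01565 - 0.008209 = 0.007440 mol.
n(H2C4H4O6) = 0.007440 / 2 = 0.003720 mol.
mass = 0.003720 mol x 150.09 g/mol = 0.558 g.

0.558 g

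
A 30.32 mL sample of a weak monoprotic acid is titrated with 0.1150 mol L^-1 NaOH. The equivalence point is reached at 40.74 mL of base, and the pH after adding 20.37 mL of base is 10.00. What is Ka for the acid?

20.37 mL is half of the equivalence volume, so this is the half-equivalence point where [HA] = [A^-].
At half-equivalence pH = pKa, so pKa = 10.00.
Ka = 10^(-10.00) = 1.0 x 10^-10.

1.0 x 10^-10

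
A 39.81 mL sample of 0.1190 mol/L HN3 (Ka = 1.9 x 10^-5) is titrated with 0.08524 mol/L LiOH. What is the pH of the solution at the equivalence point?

8.71

n(HN3) = 0.1190 x 0.03981 = 0.004737 mol; V(LiOH) at equivalence = 0.004737/0.08524 = 0.05558 L.
At equivalence all the acid is converted to N3-; total volume = 0.03981 + 0.05558 = 0.09539 L, so [N3-] = 0.004737/0.09539 = 0.04966 M.
Kb = Kw/Ka = 1.0e-14 / 1.9 x 10^-5 = 5.26e-10.
[OH^-] = sqrt(Kb x [N3-]) = sqrt(5.26e-10 x 0.04966) = 5.11e-6 M.
pOH = 5.29, so pH = 14.00 - 5.29 = 8.71.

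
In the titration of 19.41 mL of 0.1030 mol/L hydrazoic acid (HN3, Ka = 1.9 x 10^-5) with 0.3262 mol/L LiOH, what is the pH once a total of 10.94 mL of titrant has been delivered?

n(acid) = 0.1030 x 0.01941 = 0.001999 mol; n(LiOH) added = 0.3262 x 0.01094 = 0.003569 mol.
Base is in excess by 0.003569 - 0.001999 = 0.001569 mol in a total volume of 0.03035 L.
[OH^-] = 0.001569/0.03035 = 0.05171 M, so pOH = 1.29 and pH = 14.00 - 1.29 = 12.71.

12.71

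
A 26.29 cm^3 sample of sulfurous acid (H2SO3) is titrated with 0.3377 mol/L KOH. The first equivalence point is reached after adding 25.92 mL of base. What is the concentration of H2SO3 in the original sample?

n(KOH) = 0.3377 x 0.02592 = 0.008753 mol.
At the first equivalence point, 1 mol OH^- react per mol H2SO3, so n(H2SO3) = 0.008753 / 1 = 0.008753 mol.
[H2SO3] = 0.008753 / 0.02629 L = 0.333 M.

0.333 M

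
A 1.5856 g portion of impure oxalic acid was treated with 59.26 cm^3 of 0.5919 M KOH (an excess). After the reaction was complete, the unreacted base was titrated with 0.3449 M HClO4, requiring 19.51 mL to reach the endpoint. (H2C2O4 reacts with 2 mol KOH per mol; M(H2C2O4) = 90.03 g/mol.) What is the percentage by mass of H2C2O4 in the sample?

80.5%

Total n(KOH) added = 0.5919 x 0.05926 = 0.03508 mol.
n(HClO4) used = 0.3449 x 0.01951 = 0.006729 mol, which equals the excess n(KOH).
So n(KOH) consumed by the sample = 0.03508 - 0.006729 = 0.02835 mol.
n(H2C2O4) = 0.02835 / 2 = 0.01417 mol.
mass H2C2O4 = 0.01417 x 90.03 = 1.276 g, so %H2C2O4 = 1.276/1.5856 x 100 = 80.5%.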